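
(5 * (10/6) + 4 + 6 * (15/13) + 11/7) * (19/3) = 108034/819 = 131.91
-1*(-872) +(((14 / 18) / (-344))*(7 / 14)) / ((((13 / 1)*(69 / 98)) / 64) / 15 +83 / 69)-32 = 284283336400 / 338432919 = 840.00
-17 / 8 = -2.12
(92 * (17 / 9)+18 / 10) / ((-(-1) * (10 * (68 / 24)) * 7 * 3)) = 7901 / 26775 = 0.30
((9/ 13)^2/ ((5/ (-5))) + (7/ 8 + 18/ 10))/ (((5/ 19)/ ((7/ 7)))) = 282017/ 33800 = 8.34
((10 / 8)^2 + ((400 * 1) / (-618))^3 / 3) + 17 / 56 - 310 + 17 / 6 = -3027407766449 / 9913219344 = -305.39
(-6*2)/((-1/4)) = 48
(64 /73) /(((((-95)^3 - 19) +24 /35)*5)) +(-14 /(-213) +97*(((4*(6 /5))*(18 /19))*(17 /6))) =3077897034960134 /2462644374485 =1249.83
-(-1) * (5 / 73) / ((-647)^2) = 5 / 30558457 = 0.00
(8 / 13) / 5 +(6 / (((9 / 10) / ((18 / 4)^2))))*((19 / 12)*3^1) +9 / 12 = 41738 / 65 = 642.12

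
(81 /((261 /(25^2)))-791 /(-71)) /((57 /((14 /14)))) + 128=15444778 /117363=131.60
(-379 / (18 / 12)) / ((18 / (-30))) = 3790 / 9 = 421.11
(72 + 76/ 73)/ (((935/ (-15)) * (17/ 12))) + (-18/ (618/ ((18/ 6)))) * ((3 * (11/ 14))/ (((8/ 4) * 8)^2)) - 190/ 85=-262421558779/ 85667997184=-3.06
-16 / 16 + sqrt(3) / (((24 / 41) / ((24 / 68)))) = -1 + 41 *sqrt(3) / 68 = 0.04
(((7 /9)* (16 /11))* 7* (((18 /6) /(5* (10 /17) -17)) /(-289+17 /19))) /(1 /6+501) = 2128 /181824269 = 0.00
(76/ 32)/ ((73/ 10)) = 95/ 292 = 0.33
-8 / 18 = -0.44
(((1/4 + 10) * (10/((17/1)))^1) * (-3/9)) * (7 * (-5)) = 7175/102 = 70.34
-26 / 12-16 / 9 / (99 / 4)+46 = 43.76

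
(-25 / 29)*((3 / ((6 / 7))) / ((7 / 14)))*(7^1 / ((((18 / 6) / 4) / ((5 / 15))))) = -4900 / 261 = -18.77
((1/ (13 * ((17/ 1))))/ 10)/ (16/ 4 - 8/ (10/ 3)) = 1/ 3536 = 0.00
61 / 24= 2.54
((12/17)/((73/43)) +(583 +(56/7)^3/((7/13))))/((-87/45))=-199923435/251923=-793.59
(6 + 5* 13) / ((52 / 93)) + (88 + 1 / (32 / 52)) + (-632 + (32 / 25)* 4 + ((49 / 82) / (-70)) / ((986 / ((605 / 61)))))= -328812484321 / 801445450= -410.27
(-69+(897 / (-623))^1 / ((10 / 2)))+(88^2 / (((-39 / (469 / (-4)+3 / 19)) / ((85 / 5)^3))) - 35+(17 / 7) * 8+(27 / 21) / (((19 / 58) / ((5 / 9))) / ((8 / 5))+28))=495801565465149727 / 4340433435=114228584.06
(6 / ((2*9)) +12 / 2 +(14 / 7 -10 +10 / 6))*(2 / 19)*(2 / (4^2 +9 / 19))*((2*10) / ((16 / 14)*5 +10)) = 0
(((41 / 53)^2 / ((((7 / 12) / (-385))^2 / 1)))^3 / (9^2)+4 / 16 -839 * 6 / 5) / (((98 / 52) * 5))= 1260245289027100021959457313 / 54302684766050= 23207789715307.12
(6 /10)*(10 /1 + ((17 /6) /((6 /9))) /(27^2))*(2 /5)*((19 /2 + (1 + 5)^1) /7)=904487 /170100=5.32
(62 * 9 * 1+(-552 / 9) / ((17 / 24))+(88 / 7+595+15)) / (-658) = -65092 / 39151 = -1.66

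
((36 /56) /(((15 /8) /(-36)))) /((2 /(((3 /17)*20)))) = -2592 /119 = -21.78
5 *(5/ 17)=25/ 17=1.47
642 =642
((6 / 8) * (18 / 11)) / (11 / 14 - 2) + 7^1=5.99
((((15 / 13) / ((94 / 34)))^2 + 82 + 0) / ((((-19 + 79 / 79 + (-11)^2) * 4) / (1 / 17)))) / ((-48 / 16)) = -30677347 / 7844220852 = -0.00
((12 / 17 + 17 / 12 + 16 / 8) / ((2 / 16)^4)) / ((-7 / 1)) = -861184 / 357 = -2412.28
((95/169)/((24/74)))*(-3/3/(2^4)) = -3515/32448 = -0.11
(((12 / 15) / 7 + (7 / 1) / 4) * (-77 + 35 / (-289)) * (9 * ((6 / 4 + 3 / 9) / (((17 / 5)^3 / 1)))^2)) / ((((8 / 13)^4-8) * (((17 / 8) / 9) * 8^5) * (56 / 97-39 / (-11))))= 5386532863425553125 / 479470146658477304938496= 0.00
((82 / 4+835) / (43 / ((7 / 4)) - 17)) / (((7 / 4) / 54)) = 184788 / 53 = 3486.57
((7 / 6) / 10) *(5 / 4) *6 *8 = 7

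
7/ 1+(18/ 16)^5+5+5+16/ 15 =9765863/ 491520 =19.87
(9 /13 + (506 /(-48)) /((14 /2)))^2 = 3157729 /4769856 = 0.66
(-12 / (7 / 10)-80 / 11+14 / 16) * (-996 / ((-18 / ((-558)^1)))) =111933219 / 154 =726839.08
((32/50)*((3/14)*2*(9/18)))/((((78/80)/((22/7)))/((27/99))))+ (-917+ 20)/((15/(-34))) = 6476126/3185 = 2033.32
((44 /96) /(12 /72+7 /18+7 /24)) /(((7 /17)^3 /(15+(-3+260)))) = 2107.68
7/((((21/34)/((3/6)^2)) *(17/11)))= 11/6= 1.83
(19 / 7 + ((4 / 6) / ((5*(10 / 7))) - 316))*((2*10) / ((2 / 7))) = -328852 / 15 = -21923.47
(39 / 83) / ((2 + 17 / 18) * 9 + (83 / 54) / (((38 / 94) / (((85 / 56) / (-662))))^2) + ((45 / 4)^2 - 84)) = 1044858792466944 / 153572584549743265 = 0.01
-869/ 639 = -1.36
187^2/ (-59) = -34969/ 59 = -592.69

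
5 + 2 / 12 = 31 / 6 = 5.17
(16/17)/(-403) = -0.00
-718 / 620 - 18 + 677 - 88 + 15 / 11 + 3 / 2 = 976463 / 1705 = 572.71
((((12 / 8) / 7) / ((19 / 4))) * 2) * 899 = 10788 / 133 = 81.11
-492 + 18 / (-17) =-8382 / 17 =-493.06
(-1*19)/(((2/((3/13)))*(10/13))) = -57/20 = -2.85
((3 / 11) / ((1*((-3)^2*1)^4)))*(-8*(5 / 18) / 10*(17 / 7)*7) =-34 / 216513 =-0.00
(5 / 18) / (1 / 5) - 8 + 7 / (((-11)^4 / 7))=-1741397 / 263538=-6.61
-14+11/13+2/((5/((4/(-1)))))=-959/65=-14.75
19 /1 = 19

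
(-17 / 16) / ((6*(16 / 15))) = -0.17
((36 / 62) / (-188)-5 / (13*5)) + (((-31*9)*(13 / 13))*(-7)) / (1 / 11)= 813815975 / 37882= 21482.92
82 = 82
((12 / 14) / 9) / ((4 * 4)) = 1 / 168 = 0.01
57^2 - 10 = 3239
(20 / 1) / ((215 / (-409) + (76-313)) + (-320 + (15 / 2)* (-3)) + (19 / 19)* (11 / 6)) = -12270 / 354721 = -0.03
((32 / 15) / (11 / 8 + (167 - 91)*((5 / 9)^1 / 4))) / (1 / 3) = 2304 / 4295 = 0.54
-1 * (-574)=574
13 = 13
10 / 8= 5 / 4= 1.25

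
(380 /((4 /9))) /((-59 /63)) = -53865 /59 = -912.97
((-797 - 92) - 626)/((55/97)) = -29391/11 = -2671.91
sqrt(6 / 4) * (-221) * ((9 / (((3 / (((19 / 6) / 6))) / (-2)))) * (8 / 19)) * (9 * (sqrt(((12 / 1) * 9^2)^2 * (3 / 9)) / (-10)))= -644436 * sqrt(2) / 5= -182274.03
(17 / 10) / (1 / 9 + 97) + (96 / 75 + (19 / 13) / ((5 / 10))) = 2397713 / 568100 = 4.22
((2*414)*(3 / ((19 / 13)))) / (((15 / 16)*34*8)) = 10764 / 1615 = 6.67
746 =746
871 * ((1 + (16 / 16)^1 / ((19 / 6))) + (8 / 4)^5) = 551343 / 19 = 29018.05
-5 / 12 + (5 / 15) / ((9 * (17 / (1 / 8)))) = -1529 / 3672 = -0.42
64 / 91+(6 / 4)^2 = 1075 / 364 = 2.95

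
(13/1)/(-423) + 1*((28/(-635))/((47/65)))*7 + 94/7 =4877693/376047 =12.97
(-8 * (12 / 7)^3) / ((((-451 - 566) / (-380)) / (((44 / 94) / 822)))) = -2140160 / 249569201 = -0.01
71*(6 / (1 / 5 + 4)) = 710 / 7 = 101.43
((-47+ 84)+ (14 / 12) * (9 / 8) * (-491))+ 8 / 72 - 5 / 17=-607.62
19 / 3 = 6.33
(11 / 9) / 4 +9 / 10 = 217 / 180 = 1.21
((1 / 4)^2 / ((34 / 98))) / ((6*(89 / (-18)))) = -147 / 24208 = -0.01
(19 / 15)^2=361 / 225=1.60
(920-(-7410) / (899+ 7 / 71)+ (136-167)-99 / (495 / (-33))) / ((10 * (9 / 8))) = 288488158 / 3590775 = 80.34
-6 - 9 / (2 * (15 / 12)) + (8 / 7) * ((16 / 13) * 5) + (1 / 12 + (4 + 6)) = 41039 / 5460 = 7.52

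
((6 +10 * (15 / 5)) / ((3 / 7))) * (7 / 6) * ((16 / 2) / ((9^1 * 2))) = 392 / 9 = 43.56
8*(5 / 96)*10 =4.17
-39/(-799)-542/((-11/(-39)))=-16888833/8789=-1921.59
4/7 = 0.57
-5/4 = -1.25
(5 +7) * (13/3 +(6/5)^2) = 1732/25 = 69.28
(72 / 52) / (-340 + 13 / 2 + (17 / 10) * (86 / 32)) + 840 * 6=1149416400 / 228059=5040.00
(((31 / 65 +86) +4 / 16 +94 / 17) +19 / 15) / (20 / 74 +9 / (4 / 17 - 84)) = 3266958956 / 5687877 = 574.37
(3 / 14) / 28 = 3 / 392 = 0.01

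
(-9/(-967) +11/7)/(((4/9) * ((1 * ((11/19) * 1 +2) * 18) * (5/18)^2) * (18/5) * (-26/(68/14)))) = -1555245/30182971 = -0.05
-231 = -231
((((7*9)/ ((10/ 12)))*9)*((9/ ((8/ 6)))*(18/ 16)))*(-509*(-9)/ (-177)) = -133723.47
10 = 10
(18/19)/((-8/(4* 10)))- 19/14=-1621/266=-6.09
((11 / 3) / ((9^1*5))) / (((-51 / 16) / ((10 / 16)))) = -22 / 1377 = -0.02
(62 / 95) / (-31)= -0.02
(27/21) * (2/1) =2.57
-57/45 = -19/15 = -1.27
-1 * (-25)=25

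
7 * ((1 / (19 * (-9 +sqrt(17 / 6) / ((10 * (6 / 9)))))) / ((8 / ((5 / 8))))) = -2625 / 820154 - 175 * sqrt(102) / 19683696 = -0.00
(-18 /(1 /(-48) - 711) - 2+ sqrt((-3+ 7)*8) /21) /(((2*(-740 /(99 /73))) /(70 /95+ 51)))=3279290949 /35029323020 - 32439*sqrt(2) /3592330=0.08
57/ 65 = 0.88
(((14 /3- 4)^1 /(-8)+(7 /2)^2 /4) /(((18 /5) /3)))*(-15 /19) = -3575 /1824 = -1.96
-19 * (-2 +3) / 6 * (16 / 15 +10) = -1577 / 45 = -35.04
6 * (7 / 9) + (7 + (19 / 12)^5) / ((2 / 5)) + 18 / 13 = 313314563 / 6469632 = 48.43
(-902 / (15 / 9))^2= 7322436 / 25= 292897.44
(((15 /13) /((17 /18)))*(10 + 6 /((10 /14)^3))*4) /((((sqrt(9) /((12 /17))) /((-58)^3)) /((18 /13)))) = -10037735073792 /1221025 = -8220744.93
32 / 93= 0.34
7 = 7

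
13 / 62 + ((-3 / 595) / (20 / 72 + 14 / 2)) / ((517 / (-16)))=523921913 / 2498449030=0.21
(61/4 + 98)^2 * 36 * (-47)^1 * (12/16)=-260410221/16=-16275638.81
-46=-46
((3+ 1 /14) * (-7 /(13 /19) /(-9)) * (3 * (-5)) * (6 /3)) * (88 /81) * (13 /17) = -359480 /4131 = -87.02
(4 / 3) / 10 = 2 / 15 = 0.13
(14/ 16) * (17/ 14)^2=289/ 224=1.29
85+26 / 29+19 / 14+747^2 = 226587079 / 406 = 558096.25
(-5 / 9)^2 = 25 / 81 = 0.31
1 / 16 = 0.06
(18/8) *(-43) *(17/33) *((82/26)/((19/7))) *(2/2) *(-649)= 37134069/988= 37585.09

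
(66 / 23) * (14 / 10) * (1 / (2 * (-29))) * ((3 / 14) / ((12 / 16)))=-66 / 3335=-0.02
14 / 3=4.67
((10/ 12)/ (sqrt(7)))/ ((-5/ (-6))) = sqrt(7)/ 7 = 0.38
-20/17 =-1.18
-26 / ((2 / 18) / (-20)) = 4680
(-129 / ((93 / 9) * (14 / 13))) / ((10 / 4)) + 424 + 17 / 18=8208607 / 19530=420.31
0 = 0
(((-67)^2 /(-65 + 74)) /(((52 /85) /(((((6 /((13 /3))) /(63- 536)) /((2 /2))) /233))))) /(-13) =381565 /484258346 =0.00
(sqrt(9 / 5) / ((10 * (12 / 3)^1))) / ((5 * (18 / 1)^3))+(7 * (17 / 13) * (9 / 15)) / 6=sqrt(5) / 1944000+119 / 130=0.92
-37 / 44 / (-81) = 37 / 3564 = 0.01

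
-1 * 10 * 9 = -90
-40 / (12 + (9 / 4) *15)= -160 / 183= -0.87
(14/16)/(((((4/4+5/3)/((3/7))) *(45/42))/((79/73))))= 0.14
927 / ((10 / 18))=8343 / 5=1668.60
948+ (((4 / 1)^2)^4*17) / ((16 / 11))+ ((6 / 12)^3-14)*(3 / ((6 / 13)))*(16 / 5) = 3833057 / 5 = 766611.40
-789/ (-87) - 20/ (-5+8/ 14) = 12213/ 899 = 13.59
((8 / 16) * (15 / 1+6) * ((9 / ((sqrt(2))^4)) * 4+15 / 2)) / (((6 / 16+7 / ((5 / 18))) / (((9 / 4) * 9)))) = 8505 / 62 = 137.18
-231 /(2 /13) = -3003 /2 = -1501.50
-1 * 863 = -863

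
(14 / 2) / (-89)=-7 / 89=-0.08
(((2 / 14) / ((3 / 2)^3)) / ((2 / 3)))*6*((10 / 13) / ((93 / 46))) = 3680 / 25389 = 0.14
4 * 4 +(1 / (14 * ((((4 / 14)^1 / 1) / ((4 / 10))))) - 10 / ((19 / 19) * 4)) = 68 / 5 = 13.60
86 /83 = 1.04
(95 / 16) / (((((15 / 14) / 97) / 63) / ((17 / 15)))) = 1535219 / 40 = 38380.48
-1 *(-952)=952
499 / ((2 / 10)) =2495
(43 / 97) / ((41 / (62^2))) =165292 / 3977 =41.56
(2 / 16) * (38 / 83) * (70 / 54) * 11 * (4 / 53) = 0.06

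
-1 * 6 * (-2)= 12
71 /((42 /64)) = 2272 /21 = 108.19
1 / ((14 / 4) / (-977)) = -1954 / 7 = -279.14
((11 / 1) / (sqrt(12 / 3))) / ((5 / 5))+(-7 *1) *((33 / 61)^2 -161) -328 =802.45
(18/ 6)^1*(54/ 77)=162/ 77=2.10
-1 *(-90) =90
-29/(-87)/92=1/276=0.00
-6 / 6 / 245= -1 / 245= -0.00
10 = 10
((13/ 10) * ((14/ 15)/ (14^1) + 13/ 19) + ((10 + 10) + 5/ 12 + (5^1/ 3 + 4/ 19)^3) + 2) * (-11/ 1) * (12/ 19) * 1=-6112949821/ 29322225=-208.47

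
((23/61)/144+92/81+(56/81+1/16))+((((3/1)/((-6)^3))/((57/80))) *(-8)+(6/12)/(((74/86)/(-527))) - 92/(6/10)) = -6356753261/13894092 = -457.51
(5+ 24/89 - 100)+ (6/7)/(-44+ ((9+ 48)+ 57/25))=-11265572/118993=-94.67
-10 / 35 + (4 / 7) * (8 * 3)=94 / 7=13.43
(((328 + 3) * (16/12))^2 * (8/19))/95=14023808/16245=863.27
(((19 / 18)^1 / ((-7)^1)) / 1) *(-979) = 18601 / 126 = 147.63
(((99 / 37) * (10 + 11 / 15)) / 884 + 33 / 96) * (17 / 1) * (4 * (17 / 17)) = 492239 / 19240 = 25.58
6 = 6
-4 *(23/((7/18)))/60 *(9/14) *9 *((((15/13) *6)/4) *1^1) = -50301/1274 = -39.48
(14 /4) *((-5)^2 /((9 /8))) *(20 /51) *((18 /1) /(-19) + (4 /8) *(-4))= -784000 /8721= -89.90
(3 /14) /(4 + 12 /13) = 39 /896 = 0.04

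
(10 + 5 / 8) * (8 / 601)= 0.14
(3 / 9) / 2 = 1 / 6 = 0.17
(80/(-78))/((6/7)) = -140/117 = -1.20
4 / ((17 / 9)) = 36 / 17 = 2.12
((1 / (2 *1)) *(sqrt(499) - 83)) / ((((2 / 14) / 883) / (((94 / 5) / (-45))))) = 78322.87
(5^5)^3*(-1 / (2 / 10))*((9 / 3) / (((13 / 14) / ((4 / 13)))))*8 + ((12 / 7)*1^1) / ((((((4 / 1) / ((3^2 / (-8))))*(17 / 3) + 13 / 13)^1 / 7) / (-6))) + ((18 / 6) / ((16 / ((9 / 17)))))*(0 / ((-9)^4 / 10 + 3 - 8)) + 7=-106025390624059853 / 87373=-1213480029575.04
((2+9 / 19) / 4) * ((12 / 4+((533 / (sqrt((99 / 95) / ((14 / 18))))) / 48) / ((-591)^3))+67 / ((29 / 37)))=60301 / 1102 - 25051 * sqrt(7315) / 74550827241792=54.72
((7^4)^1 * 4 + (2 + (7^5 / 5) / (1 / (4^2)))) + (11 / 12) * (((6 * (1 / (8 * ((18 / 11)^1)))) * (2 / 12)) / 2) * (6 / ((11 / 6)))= 30426487 / 480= 63388.51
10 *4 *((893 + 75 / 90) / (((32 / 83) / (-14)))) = -15579515 / 12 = -1298292.92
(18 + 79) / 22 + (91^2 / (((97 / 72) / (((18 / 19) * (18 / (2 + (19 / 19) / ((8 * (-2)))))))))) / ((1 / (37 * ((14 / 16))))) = 2201475340429 / 1256926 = 1751475.70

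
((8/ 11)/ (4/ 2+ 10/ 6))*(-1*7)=-168/ 121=-1.39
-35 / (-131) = 35 / 131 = 0.27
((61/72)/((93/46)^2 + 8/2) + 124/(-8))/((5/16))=-37938064/770085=-49.26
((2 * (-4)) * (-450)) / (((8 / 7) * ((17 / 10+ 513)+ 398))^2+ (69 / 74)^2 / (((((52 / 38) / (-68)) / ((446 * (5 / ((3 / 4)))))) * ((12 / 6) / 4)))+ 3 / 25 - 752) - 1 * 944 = -17089025820130048 / 18102864729767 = -944.00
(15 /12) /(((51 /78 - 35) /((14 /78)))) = -35 /5358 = -0.01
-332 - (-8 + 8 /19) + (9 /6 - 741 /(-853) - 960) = -41556445 /32414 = -1282.05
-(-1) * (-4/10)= -2/5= -0.40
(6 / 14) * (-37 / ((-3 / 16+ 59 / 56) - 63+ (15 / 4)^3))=7104 / 4211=1.69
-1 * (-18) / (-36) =-1 / 2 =-0.50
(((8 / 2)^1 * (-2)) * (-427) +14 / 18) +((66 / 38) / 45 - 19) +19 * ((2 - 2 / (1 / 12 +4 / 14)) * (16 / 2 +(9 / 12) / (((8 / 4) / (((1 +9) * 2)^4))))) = -103241916637 / 26505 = -3895186.44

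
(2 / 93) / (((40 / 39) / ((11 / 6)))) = 143 / 3720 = 0.04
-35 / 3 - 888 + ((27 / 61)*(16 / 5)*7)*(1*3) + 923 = 48566 / 915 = 53.08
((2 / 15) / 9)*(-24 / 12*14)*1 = -56 / 135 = -0.41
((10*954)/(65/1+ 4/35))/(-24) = -525/86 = -6.10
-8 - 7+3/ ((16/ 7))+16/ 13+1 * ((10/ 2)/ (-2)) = -3111/ 208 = -14.96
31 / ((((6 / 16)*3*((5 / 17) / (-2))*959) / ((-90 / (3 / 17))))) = 286688 / 2877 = 99.65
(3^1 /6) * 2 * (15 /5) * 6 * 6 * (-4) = -432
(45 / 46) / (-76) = -45 / 3496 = -0.01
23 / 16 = 1.44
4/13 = 0.31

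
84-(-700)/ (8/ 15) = 2793/ 2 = 1396.50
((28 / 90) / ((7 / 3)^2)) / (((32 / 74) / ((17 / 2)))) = 629 / 560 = 1.12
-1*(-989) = 989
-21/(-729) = 7/243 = 0.03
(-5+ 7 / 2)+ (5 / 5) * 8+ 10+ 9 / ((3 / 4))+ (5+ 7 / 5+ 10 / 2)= 399 / 10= 39.90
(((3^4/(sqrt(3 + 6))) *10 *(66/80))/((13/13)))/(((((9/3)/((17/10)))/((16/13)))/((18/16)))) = 45441/260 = 174.77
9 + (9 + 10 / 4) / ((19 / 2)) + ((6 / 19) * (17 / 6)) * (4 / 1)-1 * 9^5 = -1121669 / 19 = -59035.21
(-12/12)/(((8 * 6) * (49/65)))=-65/2352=-0.03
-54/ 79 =-0.68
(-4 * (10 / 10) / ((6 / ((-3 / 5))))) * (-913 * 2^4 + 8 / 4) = -29212 / 5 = -5842.40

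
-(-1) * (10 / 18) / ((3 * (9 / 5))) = 25 / 243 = 0.10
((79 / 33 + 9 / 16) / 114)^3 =3803721481 / 218080242597888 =0.00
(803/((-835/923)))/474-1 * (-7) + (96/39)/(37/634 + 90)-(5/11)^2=175891295811911/35547317223990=4.95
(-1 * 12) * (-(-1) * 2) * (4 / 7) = -96 / 7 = -13.71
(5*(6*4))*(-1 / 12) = -10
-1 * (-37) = 37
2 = 2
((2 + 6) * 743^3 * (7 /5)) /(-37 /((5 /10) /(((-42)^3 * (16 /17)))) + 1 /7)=2733388920248 /3070206805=890.29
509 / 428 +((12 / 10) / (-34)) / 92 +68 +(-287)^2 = 34489665077 / 418370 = 82438.19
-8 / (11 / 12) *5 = -480 / 11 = -43.64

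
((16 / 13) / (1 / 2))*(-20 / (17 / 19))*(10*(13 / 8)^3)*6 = -240825 / 17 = -14166.18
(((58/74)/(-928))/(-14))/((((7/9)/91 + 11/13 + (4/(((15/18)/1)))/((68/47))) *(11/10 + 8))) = 3825/2407315904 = 0.00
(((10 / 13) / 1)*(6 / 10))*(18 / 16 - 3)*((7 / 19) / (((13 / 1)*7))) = -0.00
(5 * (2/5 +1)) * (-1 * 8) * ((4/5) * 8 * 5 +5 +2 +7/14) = -2212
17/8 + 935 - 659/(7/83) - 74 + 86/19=-6946.21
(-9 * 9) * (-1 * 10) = 810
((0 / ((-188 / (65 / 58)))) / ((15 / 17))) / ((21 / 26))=0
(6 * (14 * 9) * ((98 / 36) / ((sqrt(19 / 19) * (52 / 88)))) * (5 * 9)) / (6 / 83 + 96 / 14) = 17935470 / 793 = 22617.24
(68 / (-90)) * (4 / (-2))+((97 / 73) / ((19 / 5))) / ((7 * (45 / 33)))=676217 / 436905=1.55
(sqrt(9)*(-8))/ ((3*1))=-8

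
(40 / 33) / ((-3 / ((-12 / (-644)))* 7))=-40 / 37191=-0.00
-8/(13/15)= -120/13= -9.23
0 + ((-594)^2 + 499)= 353335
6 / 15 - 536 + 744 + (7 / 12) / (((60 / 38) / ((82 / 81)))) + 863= 3125293 / 2916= 1071.77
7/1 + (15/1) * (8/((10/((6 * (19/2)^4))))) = 1172903/2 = 586451.50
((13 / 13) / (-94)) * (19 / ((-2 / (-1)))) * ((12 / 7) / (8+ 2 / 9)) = -513 / 24346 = -0.02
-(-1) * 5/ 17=5/ 17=0.29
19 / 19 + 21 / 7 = 4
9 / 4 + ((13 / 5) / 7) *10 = 167 / 28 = 5.96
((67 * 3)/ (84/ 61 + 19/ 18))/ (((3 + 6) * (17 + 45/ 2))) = 49044/ 211009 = 0.23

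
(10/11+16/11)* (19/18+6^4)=303511/99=3065.77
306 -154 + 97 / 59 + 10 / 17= 154695 / 1003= 154.23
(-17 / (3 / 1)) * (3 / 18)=-17 / 18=-0.94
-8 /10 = -4 /5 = -0.80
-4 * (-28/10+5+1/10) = -46/5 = -9.20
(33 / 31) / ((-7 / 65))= -2145 / 217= -9.88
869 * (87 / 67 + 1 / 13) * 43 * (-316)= -14145950456 / 871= -16241045.30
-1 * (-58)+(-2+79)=135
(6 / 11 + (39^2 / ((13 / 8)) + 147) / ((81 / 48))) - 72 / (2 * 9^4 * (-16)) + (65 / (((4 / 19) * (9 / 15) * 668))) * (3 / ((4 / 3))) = 644.06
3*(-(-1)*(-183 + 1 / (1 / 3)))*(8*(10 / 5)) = -8640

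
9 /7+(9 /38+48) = 13173 /266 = 49.52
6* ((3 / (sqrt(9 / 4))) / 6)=2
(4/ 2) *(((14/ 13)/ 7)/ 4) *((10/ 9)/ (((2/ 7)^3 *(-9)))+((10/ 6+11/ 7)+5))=6679/ 29484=0.23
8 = 8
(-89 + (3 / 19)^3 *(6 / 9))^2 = 372628447489 / 47045881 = 7920.53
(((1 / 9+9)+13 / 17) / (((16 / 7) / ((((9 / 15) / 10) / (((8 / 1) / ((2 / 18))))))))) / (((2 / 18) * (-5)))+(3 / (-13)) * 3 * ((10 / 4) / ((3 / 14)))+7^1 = -22985501 / 21216000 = -1.08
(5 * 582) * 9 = 26190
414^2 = 171396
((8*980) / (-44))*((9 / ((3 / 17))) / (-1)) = 99960 / 11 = 9087.27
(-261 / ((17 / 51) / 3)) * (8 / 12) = -1566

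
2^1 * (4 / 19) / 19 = 8 / 361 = 0.02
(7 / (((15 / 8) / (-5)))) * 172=-9632 / 3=-3210.67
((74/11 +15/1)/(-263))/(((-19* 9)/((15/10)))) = 239/329802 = 0.00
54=54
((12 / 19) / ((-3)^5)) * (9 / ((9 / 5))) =-20 / 1539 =-0.01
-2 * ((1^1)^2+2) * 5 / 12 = -5 / 2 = -2.50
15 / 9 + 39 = 122 / 3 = 40.67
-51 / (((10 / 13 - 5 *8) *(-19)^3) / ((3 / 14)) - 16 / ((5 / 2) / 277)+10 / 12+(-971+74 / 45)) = -59670 / 1465990453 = -0.00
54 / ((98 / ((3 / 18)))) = 0.09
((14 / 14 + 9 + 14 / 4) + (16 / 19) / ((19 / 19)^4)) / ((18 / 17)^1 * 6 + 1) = 1853 / 950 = 1.95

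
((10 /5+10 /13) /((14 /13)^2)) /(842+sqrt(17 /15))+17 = 8859968729 /521087707 - 117 * sqrt(255) /521087707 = 17.00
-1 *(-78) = 78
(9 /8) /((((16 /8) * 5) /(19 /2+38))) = 171 /32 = 5.34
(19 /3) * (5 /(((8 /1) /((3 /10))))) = 19 /16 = 1.19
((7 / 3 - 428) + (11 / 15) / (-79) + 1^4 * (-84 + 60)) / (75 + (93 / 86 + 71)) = -15275492 / 4996355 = -3.06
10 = 10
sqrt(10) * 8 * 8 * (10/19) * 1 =640 * sqrt(10)/19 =106.52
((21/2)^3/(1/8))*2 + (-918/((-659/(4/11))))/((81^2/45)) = 3625182086/195723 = 18522.00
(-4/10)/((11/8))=-0.29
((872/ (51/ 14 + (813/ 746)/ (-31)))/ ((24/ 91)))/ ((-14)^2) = 150319/ 32148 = 4.68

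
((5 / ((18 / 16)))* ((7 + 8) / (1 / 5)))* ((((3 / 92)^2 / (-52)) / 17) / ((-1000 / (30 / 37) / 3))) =135 / 138420256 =0.00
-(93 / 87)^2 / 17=-961 / 14297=-0.07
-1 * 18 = -18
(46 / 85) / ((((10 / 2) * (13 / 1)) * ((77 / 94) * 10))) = 0.00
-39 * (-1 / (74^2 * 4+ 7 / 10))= 390 / 219047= 0.00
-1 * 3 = -3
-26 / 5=-5.20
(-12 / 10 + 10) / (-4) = -11 / 5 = -2.20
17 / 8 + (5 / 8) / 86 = 1467 / 688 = 2.13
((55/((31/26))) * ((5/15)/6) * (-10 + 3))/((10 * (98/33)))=-1573/2604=-0.60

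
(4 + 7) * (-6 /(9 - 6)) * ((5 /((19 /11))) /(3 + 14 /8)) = -4840 /361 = -13.41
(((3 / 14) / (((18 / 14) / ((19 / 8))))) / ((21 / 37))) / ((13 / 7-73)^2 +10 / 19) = 93499 / 678609504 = 0.00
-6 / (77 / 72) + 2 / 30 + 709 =812492 / 1155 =703.46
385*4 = 1540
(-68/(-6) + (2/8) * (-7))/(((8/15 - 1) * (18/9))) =-575/56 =-10.27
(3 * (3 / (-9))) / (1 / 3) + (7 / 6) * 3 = 0.50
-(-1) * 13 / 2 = 13 / 2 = 6.50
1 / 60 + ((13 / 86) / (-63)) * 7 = -1 / 7740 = -0.00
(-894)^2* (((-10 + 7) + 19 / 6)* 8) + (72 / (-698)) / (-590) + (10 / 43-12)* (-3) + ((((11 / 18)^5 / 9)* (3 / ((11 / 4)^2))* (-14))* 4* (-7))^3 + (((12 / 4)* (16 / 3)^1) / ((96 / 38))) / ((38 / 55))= 52454227832332676464590804319 / 49220644934156252859990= 1065695.66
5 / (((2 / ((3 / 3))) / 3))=15 / 2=7.50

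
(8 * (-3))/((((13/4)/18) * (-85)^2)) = -1728/93925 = -0.02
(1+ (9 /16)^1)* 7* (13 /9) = 2275 /144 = 15.80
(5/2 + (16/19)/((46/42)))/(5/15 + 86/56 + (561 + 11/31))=3719814/640919495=0.01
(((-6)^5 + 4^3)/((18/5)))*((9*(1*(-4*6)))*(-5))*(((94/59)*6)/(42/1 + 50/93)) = -30338236800/58351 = -519926.60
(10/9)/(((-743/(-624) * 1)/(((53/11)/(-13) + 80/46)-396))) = -368.25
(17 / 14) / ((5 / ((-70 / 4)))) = -17 / 4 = -4.25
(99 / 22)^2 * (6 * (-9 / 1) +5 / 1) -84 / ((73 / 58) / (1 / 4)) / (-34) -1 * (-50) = -4674893 / 4964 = -941.76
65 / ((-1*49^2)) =-65 / 2401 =-0.03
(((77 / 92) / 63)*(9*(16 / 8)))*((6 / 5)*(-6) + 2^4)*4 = 8.42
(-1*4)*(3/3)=-4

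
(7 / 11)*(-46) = -322 / 11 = -29.27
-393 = -393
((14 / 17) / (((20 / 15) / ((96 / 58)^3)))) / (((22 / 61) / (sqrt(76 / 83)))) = 70834176 * sqrt(1577) / 378541669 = 7.43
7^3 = 343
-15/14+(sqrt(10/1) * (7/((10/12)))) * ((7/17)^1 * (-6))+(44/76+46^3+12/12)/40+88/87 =2367.75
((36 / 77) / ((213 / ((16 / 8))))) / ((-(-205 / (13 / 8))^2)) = -507 / 1838005400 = -0.00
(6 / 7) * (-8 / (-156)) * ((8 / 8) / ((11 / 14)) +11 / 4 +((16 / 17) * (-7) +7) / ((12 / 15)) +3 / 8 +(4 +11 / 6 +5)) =70667 / 102102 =0.69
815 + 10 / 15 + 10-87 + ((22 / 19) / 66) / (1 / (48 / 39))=182456 / 247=738.69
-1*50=-50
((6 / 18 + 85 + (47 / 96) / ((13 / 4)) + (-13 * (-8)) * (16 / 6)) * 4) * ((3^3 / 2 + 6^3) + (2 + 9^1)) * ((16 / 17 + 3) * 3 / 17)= 280620321 / 1156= 242751.14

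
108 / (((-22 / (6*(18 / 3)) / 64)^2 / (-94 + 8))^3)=-160558751983945431197417472 / 1771561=-90631229736907411710.59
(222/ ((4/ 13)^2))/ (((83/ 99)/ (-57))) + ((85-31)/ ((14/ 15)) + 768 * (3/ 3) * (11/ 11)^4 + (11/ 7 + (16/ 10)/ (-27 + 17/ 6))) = -534436417079/ 3369800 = -158595.89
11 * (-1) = -11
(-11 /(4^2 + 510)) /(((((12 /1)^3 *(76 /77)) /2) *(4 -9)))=847 /172696320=0.00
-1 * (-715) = 715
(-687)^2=471969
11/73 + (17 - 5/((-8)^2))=79763/4672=17.07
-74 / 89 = -0.83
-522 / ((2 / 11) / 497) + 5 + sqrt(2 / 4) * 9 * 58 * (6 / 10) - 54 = -1426936 + 783 * sqrt(2) / 5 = -1426714.53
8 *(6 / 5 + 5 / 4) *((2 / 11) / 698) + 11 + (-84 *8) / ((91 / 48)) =-85704401 / 249535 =-343.46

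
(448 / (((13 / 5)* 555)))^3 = 89915392 / 3004685307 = 0.03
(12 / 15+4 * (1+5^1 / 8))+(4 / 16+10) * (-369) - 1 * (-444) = -3330.95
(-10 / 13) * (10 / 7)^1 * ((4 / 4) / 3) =-100 / 273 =-0.37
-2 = -2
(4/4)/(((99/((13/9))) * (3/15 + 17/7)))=455/81972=0.01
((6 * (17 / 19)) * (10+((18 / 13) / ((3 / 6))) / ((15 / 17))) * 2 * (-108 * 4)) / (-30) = 12543552 / 6175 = 2031.34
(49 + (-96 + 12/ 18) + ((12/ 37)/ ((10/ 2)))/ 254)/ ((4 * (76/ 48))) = -3265787/ 446405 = -7.32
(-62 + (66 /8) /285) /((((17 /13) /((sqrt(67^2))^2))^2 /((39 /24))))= -1186670950.53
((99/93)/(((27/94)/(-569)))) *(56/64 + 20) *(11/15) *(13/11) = -638649583/16740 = -38151.11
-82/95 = -0.86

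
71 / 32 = 2.22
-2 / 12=-1 / 6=-0.17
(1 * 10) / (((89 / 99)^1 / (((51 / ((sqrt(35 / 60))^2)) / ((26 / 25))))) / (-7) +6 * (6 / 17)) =7573500 / 1602643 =4.73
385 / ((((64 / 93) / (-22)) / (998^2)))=-98070288855 / 8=-12258786106.88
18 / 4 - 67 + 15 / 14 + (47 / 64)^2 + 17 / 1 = -43.89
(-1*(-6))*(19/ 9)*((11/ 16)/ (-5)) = -209/ 120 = -1.74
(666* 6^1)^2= 15968016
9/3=3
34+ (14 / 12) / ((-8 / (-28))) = 457 / 12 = 38.08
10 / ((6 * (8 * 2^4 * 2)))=5 / 768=0.01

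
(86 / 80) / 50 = 43 / 2000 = 0.02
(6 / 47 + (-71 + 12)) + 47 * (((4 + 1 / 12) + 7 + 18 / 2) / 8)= 266737 / 4512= 59.12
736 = 736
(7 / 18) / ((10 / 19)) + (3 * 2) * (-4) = -4187 / 180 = -23.26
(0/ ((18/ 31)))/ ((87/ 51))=0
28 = 28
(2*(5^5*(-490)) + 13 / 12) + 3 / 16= -146999939 / 48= -3062498.73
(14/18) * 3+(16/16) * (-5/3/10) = 13/6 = 2.17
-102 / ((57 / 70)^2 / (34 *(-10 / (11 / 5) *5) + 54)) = 1317139600 / 11913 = 110563.22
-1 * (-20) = 20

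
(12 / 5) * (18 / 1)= 216 / 5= 43.20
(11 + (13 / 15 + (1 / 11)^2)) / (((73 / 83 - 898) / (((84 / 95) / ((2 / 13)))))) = -325579618 / 4279645975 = -0.08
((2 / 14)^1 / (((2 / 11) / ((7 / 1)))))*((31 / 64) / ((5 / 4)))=341 / 160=2.13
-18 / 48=-3 / 8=-0.38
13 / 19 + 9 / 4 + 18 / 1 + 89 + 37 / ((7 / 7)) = 146.93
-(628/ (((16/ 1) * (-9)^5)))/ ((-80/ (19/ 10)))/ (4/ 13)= -0.00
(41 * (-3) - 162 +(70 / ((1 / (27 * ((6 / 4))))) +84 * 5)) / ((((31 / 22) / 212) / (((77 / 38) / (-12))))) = -44442090 / 589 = -75453.46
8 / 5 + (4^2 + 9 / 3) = 103 / 5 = 20.60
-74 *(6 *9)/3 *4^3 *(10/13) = -65575.38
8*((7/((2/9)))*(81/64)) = 5103/16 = 318.94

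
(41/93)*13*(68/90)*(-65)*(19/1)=-4476134/837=-5347.83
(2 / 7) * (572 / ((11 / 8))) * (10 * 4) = 33280 / 7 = 4754.29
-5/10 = -1/2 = -0.50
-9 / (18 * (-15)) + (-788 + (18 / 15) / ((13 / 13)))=-23603 / 30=-786.77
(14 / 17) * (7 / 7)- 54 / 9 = -88 / 17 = -5.18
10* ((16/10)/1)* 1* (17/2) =136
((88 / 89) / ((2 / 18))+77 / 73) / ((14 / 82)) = 2651429 / 45479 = 58.30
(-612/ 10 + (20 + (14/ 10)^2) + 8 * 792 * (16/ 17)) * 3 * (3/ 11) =22659507/ 4675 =4846.95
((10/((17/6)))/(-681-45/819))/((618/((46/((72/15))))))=-52325/651119856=-0.00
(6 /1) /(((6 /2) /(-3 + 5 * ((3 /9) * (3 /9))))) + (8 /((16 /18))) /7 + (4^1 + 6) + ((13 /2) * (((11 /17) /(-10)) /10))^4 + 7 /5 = 65640850664180863 /8418916800000000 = 7.80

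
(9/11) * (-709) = -6381/11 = -580.09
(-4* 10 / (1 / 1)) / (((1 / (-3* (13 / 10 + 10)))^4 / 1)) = -13206836241 / 250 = -52827344.96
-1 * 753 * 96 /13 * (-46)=3325248 /13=255788.31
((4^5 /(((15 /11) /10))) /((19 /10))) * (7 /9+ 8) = 17797120 /513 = 34692.24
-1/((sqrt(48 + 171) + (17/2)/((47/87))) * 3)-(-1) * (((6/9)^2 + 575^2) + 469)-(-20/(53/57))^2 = 330631.78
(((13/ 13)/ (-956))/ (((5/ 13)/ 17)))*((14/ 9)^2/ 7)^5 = -950872832/ 4166707359195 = -0.00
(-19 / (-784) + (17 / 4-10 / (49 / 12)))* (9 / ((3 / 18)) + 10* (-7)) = -1431 / 49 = -29.20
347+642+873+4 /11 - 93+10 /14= 136296 /77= 1770.08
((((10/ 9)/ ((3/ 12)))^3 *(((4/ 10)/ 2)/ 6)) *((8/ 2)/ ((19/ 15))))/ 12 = 32000/ 41553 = 0.77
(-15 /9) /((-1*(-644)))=-5 /1932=-0.00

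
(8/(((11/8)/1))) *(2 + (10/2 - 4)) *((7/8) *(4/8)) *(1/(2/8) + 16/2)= 1008/11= 91.64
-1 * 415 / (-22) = 415 / 22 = 18.86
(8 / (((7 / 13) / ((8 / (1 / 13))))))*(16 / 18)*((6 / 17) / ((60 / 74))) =3201536 / 5355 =597.86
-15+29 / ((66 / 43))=257 / 66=3.89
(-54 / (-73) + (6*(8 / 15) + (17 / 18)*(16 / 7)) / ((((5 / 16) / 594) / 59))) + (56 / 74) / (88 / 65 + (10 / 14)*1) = 267302720432582 / 444787175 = 600967.69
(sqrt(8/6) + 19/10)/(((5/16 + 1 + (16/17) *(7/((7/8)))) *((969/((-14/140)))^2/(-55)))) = -22/174783375 - 88 *sqrt(3)/1992530475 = -0.00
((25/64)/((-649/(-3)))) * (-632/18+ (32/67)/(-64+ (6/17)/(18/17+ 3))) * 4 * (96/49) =-51882440/104402683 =-0.50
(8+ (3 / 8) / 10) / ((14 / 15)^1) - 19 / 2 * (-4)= 10441 / 224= 46.61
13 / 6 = 2.17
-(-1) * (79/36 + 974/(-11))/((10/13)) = -88907/792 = -112.26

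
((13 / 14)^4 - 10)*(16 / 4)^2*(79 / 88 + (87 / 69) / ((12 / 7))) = -1175491761 / 4859624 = -241.89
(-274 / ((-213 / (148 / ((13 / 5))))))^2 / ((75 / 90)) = 16444647040 / 2555787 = 6434.28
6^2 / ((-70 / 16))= -288 / 35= -8.23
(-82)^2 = 6724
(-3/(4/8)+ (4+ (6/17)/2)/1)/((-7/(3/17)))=93/2023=0.05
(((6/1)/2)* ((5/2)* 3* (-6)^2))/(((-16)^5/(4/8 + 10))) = -8505/1048576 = -0.01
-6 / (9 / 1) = -2 / 3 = -0.67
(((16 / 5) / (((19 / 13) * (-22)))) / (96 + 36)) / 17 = -26 / 586245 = -0.00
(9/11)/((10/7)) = 63/110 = 0.57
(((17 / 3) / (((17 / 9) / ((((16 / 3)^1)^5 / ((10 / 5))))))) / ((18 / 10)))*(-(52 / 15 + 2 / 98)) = -1343750144 / 107163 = -12539.31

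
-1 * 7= -7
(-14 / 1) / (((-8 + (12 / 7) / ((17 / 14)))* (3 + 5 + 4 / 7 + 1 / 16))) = 238 / 967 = 0.25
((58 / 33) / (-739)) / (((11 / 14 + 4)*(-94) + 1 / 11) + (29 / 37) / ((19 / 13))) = 285418 / 53911380939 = 0.00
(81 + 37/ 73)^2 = 35402500/ 5329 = 6643.37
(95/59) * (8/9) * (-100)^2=7600000/531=14312.62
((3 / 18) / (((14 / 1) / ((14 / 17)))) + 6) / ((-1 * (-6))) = 613 / 612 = 1.00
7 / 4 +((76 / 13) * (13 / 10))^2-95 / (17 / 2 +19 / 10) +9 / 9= 16697 / 325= 51.38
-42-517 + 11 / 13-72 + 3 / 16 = -131033 / 208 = -629.97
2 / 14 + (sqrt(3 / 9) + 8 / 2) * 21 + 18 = 7 * sqrt(3) + 715 / 7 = 114.27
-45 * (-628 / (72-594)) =-1570 / 29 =-54.14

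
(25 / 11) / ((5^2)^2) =1 / 275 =0.00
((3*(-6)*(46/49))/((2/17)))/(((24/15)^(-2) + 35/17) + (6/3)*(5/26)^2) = -1294091136/22735265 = -56.92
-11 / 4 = -2.75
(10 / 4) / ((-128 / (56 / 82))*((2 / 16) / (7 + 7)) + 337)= 245 / 32862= 0.01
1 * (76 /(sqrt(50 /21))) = 38 * sqrt(42) /5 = 49.25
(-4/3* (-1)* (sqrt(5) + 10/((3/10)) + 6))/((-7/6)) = -944/21 - 8* sqrt(5)/7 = -47.51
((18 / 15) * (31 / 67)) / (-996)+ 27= 1501439 / 55610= 27.00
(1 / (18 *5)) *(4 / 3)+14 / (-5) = -376 / 135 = -2.79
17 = 17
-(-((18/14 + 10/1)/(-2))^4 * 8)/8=38950081/38416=1013.90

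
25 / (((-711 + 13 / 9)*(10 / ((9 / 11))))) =-0.00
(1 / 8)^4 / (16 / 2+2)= 1 / 40960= 0.00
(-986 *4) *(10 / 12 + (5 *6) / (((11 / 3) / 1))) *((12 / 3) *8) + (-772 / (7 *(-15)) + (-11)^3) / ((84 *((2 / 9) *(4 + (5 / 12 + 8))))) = -2741311468117 / 2409330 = -1137789.95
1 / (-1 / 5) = -5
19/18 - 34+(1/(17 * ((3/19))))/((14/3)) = -35198/1071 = -32.86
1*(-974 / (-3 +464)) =-974 / 461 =-2.11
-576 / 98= -288 / 49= -5.88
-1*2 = -2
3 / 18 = 0.17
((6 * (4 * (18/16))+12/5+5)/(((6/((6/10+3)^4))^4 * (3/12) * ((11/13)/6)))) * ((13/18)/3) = 144246390.54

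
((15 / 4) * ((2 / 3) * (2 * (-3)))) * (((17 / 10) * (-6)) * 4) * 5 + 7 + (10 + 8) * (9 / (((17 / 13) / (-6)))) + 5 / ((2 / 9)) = 79771 / 34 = 2346.21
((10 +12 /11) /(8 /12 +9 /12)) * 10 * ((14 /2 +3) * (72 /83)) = 10540800 /15521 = 679.13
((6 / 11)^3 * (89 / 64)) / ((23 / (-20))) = -12015 / 61226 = -0.20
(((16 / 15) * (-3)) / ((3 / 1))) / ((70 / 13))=-104 / 525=-0.20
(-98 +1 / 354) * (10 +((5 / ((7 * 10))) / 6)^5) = -1450819049414531 / 1480470276096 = -979.97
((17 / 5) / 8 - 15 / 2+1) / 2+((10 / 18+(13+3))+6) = 14053 / 720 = 19.52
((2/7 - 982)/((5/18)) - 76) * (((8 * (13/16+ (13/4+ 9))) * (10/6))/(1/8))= -105633616/21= -5030172.19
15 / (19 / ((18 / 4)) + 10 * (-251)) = -135 / 22552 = -0.01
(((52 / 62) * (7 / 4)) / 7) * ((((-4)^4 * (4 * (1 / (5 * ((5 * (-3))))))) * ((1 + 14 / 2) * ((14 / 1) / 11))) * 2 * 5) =-1490944 / 5115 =-291.48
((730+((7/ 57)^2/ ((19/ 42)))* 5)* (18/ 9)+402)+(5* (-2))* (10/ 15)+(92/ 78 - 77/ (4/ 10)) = 890428547/ 535002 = 1664.35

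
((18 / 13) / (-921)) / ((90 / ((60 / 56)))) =-1 / 55874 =-0.00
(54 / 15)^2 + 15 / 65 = 13.19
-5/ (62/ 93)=-15/ 2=-7.50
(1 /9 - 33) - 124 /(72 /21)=-1243 /18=-69.06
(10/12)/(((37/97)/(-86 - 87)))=-83905/222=-377.95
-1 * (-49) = 49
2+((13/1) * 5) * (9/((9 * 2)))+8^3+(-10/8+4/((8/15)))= 2211/4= 552.75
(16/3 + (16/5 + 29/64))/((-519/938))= -4046063/249120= -16.24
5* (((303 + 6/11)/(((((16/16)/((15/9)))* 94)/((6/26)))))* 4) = 166950/6721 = 24.84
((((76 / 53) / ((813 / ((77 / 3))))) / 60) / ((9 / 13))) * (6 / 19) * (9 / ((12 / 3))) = 1001 / 1292670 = 0.00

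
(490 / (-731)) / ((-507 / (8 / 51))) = 3920 / 18901467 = 0.00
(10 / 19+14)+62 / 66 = 9697 / 627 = 15.47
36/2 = 18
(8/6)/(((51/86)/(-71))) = -24424/153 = -159.63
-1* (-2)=2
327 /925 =0.35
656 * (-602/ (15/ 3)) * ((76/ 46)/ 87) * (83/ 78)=-622776224/ 390195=-1596.06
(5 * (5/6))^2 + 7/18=71/4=17.75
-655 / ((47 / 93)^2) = -5665095 / 2209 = -2564.55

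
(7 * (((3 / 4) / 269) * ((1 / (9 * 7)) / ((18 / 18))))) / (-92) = -1 / 296976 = -0.00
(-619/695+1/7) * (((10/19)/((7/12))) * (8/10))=-349248/647045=-0.54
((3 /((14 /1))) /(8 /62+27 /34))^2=2499561 /46389721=0.05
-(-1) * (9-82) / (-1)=73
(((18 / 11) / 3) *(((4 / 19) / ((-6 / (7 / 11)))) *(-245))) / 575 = 0.01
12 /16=3 /4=0.75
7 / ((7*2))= 0.50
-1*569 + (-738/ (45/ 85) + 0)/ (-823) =-466893/ 823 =-567.31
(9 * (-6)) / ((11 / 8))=-432 / 11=-39.27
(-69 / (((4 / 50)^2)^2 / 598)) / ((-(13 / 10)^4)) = 774902343750 / 2197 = 352709305.30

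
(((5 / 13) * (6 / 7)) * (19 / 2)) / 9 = 95 / 273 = 0.35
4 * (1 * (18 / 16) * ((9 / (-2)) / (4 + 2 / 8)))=-81 / 17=-4.76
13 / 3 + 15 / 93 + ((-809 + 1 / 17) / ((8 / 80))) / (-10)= 813.44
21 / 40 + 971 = 971.52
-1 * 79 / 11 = -79 / 11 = -7.18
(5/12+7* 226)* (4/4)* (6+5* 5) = 49054.92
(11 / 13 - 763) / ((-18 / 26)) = 9908 / 9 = 1100.89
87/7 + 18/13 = 1257/91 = 13.81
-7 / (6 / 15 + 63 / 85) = -595 / 97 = -6.13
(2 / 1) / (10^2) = 1 / 50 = 0.02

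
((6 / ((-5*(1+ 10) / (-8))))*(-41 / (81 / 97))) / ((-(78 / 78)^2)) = 63632 / 1485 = 42.85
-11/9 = -1.22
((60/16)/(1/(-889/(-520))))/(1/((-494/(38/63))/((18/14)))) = -130683/32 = -4083.84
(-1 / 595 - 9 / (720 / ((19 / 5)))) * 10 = -2341 / 4760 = -0.49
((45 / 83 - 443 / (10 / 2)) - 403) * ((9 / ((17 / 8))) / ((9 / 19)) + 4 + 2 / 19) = -858766846 / 134045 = -6406.56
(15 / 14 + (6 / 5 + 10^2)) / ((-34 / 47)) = -336473 / 2380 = -141.38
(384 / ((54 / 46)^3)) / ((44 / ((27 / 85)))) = 389344 / 227205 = 1.71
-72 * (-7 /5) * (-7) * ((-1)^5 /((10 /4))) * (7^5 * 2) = 237180384 /25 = 9487215.36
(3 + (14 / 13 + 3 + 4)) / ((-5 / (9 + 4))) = -144 / 5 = -28.80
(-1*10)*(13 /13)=-10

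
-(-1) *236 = 236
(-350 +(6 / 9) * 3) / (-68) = 87 / 17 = 5.12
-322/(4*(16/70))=-5635/16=-352.19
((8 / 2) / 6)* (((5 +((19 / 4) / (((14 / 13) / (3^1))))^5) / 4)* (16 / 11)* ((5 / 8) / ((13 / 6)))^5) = 56549846902703315625 / 287911857455366144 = 196.41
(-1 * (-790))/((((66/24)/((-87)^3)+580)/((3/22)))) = 0.19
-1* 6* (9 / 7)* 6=-324 / 7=-46.29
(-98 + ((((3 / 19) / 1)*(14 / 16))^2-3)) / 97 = -2333063 / 2241088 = -1.04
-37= -37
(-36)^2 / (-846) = -72 / 47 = -1.53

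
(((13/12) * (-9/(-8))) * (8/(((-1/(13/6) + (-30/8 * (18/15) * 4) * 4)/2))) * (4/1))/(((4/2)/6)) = -507/157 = -3.23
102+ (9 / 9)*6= 108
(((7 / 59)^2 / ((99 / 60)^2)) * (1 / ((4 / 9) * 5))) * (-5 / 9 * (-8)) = 0.01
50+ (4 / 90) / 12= 13501 / 270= 50.00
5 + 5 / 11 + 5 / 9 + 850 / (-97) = -26435 / 9603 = -2.75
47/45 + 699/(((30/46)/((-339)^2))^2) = 4883505043671046/225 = 21704466860760.20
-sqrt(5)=-2.24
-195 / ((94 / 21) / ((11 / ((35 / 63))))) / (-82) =81081 / 7708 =10.52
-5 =-5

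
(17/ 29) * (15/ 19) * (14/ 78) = 0.08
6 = 6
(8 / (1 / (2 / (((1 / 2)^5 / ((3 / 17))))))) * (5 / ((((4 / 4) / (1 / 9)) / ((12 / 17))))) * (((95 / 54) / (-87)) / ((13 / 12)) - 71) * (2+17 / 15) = -69583366144 / 8825193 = -7884.63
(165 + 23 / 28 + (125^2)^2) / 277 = 6835942143 / 7756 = 881374.70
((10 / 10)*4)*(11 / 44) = 1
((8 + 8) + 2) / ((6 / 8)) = 24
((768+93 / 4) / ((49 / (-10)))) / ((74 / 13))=-205725 / 7252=-28.37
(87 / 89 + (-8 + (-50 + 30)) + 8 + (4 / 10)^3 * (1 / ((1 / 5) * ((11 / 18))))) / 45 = -452759 / 1101375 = -0.41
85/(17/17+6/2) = 85/4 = 21.25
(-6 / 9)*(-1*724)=1448 / 3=482.67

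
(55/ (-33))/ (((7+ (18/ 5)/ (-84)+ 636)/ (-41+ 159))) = -41300/ 135021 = -0.31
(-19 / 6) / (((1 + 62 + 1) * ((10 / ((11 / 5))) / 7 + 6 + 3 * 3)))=-1463 / 462720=-0.00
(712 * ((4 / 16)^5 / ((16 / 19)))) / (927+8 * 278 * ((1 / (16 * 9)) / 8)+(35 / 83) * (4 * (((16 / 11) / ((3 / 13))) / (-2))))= 13894947 / 15542973184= 0.00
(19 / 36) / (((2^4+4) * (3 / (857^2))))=13954531 / 2160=6460.43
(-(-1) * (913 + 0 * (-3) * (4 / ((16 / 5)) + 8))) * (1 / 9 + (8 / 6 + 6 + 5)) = 102256 / 9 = 11361.78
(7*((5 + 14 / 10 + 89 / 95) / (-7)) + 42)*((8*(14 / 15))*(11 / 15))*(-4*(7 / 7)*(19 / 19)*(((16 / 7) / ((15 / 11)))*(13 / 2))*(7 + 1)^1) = -21216825344 / 320625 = -66173.33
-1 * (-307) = 307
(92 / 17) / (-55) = -92 / 935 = -0.10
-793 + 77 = -716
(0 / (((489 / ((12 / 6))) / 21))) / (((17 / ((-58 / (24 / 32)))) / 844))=0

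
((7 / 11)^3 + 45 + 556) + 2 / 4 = 1601879 / 2662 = 601.76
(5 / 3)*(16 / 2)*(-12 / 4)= -40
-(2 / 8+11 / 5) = -49 / 20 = -2.45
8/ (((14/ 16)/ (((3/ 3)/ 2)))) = 32/ 7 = 4.57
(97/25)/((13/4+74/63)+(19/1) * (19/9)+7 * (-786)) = -2716/3820225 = -0.00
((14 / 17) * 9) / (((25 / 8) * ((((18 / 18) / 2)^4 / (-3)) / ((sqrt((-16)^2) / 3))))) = -258048 / 425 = -607.17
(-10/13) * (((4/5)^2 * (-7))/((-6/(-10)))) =224/39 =5.74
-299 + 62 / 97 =-28941 / 97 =-298.36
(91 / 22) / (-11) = -91 / 242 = -0.38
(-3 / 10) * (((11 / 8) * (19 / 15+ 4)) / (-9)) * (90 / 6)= 3.62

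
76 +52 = 128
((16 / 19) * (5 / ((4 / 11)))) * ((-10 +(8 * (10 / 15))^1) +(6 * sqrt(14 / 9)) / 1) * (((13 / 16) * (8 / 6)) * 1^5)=-10010 / 171 +1430 * sqrt(14) / 57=35.33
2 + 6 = 8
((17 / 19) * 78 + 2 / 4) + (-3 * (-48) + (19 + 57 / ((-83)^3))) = 233.29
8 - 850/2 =-417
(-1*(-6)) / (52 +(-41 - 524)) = -2 / 171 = -0.01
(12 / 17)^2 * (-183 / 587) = -26352 / 169643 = -0.16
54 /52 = 27 /26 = 1.04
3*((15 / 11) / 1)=45 / 11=4.09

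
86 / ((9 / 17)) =1462 / 9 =162.44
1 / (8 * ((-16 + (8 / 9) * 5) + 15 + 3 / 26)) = 0.04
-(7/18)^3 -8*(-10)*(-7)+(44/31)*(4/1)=-100227721/180792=-554.38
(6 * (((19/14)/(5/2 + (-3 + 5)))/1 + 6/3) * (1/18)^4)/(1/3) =145/367416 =0.00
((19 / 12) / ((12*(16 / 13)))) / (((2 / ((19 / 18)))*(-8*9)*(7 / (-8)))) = 4693 / 5225472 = 0.00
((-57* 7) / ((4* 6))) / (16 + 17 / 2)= -19 / 28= -0.68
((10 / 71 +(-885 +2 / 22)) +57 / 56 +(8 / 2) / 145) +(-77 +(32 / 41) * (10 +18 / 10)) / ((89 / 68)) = -21648753068203 / 23140936280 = -935.52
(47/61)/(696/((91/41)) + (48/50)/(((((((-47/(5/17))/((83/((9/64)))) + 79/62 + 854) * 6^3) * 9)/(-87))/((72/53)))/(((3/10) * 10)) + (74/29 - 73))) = 809880253122395/329612908596282856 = 0.00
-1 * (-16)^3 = 4096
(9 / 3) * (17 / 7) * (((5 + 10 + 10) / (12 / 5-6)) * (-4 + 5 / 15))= 23375 / 126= 185.52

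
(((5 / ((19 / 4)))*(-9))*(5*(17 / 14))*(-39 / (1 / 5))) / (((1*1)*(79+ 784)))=1491750 / 114779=13.00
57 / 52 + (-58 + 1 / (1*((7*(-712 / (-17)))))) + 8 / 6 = -10800911 / 194376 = -55.57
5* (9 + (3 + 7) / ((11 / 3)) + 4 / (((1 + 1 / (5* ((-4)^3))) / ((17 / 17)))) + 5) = 103.70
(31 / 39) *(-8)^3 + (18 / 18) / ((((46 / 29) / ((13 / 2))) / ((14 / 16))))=-11578871 / 28704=-403.39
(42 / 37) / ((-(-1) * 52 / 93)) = 1953 / 962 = 2.03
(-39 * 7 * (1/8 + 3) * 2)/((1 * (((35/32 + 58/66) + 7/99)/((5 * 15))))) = -405405000/6473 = -62630.16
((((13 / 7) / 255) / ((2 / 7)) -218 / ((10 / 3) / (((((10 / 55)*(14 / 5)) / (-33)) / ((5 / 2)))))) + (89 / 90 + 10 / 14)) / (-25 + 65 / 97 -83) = -3350361473 / 168646487625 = -0.02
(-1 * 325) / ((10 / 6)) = -195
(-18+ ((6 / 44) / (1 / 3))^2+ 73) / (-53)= -26701 / 25652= -1.04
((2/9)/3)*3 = 2/9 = 0.22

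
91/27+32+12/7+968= 189961/189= 1005.08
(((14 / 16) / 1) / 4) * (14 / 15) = 49 / 240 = 0.20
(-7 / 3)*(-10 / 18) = 35 / 27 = 1.30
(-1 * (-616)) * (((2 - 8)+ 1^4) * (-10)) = 30800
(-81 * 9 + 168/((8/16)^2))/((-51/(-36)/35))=-23940/17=-1408.24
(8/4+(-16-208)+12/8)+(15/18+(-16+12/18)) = -235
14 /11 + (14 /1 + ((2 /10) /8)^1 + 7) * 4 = 9391 /110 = 85.37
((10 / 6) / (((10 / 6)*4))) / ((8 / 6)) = 3 / 16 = 0.19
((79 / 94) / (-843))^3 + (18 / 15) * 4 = 11942012633706517 / 2487919299202440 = 4.80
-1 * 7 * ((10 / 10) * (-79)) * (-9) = -4977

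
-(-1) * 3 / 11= 3 / 11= 0.27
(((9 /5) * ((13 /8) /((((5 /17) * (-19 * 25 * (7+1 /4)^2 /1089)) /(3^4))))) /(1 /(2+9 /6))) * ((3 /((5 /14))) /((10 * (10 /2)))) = -25790812047 /1248359375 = -20.66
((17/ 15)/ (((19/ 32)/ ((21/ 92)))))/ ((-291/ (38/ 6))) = -952/ 100395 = -0.01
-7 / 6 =-1.17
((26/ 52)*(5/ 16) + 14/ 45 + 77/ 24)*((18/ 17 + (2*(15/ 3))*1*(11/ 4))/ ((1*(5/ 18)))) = 5139503/ 13600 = 377.90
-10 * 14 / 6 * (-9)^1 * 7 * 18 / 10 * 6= 15876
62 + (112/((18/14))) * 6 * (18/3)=3198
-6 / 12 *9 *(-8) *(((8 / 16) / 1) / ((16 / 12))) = 27 / 2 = 13.50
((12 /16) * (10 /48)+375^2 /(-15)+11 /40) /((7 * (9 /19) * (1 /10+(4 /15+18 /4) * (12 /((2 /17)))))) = -1055507 /181552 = -5.81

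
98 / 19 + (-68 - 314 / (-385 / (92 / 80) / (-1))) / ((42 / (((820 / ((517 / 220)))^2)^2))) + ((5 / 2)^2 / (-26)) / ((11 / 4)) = -94846489085867615962829 / 3897879423438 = -24332843267.43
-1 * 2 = -2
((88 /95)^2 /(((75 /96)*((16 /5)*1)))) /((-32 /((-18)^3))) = 2822688 /45125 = 62.55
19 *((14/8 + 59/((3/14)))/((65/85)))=1073975/156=6884.46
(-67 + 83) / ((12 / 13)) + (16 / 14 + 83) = 2131 / 21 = 101.48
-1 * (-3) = 3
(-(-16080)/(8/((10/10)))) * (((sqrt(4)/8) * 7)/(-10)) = -1407/4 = -351.75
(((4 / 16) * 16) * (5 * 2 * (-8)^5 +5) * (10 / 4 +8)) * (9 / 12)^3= -185791725 / 32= -5805991.41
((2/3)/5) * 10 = 4/3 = 1.33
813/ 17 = 47.82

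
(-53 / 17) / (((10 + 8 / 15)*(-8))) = 795 / 21488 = 0.04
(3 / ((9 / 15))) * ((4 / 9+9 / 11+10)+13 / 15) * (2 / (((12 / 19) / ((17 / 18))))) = 484823 / 2673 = 181.38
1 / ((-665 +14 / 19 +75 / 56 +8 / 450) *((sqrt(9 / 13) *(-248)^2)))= -9975 *sqrt(13) / 1220083439672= -0.00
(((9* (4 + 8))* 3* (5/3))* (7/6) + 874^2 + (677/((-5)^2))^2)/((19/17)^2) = 138221353331/225625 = 612615.42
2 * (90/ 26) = 90/ 13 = 6.92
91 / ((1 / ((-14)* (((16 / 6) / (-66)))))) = 5096 / 99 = 51.47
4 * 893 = 3572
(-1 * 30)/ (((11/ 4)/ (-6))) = 720/ 11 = 65.45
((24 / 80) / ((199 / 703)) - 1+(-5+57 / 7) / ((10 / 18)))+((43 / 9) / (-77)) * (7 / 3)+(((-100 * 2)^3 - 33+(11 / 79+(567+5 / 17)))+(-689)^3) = -1861808351794319573 / 5556273030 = -335082228.99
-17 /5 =-3.40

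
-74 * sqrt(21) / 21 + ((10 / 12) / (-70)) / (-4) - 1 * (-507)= 490.85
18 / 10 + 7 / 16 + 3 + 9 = 1139 / 80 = 14.24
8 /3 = 2.67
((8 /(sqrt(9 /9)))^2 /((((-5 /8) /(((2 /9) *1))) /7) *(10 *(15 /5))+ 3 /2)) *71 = -254464 /591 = -430.57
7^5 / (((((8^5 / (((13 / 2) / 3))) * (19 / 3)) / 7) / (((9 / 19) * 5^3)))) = 1720616625 / 23658496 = 72.73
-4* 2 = -8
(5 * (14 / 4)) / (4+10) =5 / 4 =1.25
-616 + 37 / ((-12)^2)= -88667 / 144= -615.74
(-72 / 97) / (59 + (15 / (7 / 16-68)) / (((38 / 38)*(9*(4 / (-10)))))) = -233496 / 18579089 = -0.01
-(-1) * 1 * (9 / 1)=9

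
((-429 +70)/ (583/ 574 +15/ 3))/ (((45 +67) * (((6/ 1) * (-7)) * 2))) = 14719/ 2320416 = 0.01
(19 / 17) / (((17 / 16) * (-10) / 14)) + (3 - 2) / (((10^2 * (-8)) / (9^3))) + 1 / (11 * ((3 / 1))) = -17957113 / 7629600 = -2.35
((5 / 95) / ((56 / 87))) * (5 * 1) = 435 / 1064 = 0.41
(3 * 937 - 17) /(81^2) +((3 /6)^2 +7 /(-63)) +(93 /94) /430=75188189 /132597810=0.57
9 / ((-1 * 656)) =-9 / 656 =-0.01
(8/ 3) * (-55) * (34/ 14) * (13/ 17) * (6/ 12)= -2860/ 21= -136.19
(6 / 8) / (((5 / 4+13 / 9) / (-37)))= -999 / 97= -10.30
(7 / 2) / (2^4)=7 / 32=0.22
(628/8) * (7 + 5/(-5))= 471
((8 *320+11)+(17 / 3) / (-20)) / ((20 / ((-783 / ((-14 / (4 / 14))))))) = 40257423 / 19600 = 2053.95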